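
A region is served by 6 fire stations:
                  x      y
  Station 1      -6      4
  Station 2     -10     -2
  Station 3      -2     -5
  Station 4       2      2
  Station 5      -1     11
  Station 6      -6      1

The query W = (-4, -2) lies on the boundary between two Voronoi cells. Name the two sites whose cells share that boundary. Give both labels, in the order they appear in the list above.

Station 3 and Station 6

Squared distances from W to each site:
d²(W, Station 1) = (-4−(-6))² + (-2−4)² = 4 + 36 = 40
d²(W, Station 2) = (-4−(-10))² + (-2−(-2))² = 36 + 0 = 36
d²(W, Station 3) = (-4−(-2))² + (-2−(-5))² = 4 + 9 = 13
d²(W, Station 4) = (-4−2)² + (-2−2)² = 36 + 16 = 52
d²(W, Station 5) = (-4−(-1))² + (-2−11)² = 9 + 169 = 178
d²(W, Station 6) = (-4−(-6))² + (-2−1)² = 4 + 9 = 13
W is equidistant from Station 3 and Station 6 (both at squared distance 13), and every other site is strictly farther — so W lies on the Station 3–Station 6 Voronoi edge.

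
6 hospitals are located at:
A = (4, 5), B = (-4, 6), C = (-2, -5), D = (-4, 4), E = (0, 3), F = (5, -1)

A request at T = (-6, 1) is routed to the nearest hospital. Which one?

D

Since √ is increasing, it suffices to compare squared distances:
|TA|² = (-6−4)² + (1−5)² = 100 + 16 = 116
|TB|² = (-6−(-4))² + (1−6)² = 4 + 25 = 29
|TC|² = (-6−(-2))² + (1−(-5))² = 16 + 36 = 52
|TD|² = (-6−(-4))² + (1−4)² = 4 + 9 = 13
|TE|² = (-6−0)² + (1−3)² = 36 + 4 = 40
|TF|² = (-6−5)² + (1−(-1))² = 121 + 4 = 125
D is nearest.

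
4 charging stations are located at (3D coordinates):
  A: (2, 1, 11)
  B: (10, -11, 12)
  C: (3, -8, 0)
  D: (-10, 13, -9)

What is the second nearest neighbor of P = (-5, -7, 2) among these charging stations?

A

Squared Euclidean distances:
|PA|² = (-5−2)² + (-7−1)² + (2−11)² = 49 + 64 + 81 = 194
|PB|² = (-5−10)² + (-7−(-11))² + (2−12)² = 225 + 16 + 100 = 341
|PC|² = (-5−3)² + (-7−(-8))² + (2−0)² = 64 + 1 + 4 = 69
|PD|² = (-5−(-10))² + (-7−13)² + (2−(-9))² = 25 + 400 + 121 = 546
Sorted ascending: C, A, B, … — the second-nearest is A.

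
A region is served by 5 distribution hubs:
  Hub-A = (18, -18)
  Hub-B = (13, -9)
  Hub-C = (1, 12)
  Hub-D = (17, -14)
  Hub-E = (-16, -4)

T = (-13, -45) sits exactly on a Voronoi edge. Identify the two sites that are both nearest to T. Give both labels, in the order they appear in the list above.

Hub-A and Hub-E

Squared distances from T to each site:
d²(T, Hub-A) = (-13−18)² + (-45−(-18))² = 961 + 729 = 1690
d²(T, Hub-B) = (-13−13)² + (-45−(-9))² = 676 + 1296 = 1972
d²(T, Hub-C) = (-13−1)² + (-45−12)² = 196 + 3249 = 3445
d²(T, Hub-D) = (-13−17)² + (-45−(-14))² = 900 + 961 = 1861
d²(T, Hub-E) = (-13−(-16))² + (-45−(-4))² = 9 + 1681 = 1690
T is equidistant from Hub-A and Hub-E (both at squared distance 1690), and every other site is strictly farther — so T lies on the Hub-A–Hub-E Voronoi edge.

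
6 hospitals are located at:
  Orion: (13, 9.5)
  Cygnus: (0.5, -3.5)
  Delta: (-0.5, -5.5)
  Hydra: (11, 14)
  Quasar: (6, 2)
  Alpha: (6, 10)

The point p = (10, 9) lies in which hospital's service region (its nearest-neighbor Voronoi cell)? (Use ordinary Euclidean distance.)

Orion

Compare squared distances (the ordering matches that of the actual distances):
d²(p, Orion) = (10−13)² + (9−9.5)² = 9 + 0.25 = 9.25
d²(p, Cygnus) = (10−0.5)² + (9−(-3.5))² = 90.25 + 156.25 = 246.5
d²(p, Delta) = (10−(-0.5))² + (9−(-5.5))² = 110.25 + 210.25 = 320.5
d²(p, Hydra) = (10−11)² + (9−14)² = 1 + 25 = 26
d²(p, Quasar) = (10−6)² + (9−2)² = 16 + 49 = 65
d²(p, Alpha) = (10−6)² + (9−10)² = 16 + 1 = 17
The smallest is to Orion, so p lies in the Voronoi region of Orion.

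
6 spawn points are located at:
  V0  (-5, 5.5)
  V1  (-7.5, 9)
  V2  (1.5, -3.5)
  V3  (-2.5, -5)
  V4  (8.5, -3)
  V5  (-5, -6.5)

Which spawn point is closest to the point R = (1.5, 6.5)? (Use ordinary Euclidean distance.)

Squared Euclidean distances:
|RV0|² = (1.5−(-5))² + (6.5−5.5)² = 42.25 + 1 = 43.25
|RV1|² = (1.5−(-7.5))² + (6.5−9)² = 81 + 6.25 = 87.25
|RV2|² = (1.5−1.5)² + (6.5−(-3.5))² = 0 + 100 = 100
|RV3|² = (1.5−(-2.5))² + (6.5−(-5))² = 16 + 132.25 = 148.25
|RV4|² = (1.5−8.5)² + (6.5−(-3))² = 49 + 90.25 = 139.25
|RV5|² = (1.5−(-5))² + (6.5−(-6.5))² = 42.25 + 169 = 211.25
Minimum is at V0.

V0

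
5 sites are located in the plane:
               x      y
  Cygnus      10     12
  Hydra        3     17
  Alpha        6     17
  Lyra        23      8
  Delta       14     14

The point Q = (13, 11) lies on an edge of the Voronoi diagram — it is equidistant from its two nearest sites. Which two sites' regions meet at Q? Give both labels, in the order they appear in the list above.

Squared distances from Q to each site:
d²(Q, Cygnus) = (13−10)² + (11−12)² = 9 + 1 = 10
d²(Q, Hydra) = (13−3)² + (11−17)² = 100 + 36 = 136
d²(Q, Alpha) = (13−6)² + (11−17)² = 49 + 36 = 85
d²(Q, Lyra) = (13−23)² + (11−8)² = 100 + 9 = 109
d²(Q, Delta) = (13−14)² + (11−14)² = 1 + 9 = 10
Q is equidistant from Cygnus and Delta (both at squared distance 10), and every other site is strictly farther — so Q lies on the Cygnus–Delta Voronoi edge.

Cygnus and Delta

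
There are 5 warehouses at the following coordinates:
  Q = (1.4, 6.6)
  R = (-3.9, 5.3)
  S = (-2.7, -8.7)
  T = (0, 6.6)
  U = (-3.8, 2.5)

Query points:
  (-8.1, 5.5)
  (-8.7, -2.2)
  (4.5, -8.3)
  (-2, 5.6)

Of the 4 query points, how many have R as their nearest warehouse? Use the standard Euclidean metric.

2

(-8.1, 5.5) — d² to each: Q:91.46, R:17.68, S:230.8, T:66.82, U:27.49 → nearest is R
(-8.7, -2.2) — d² to each: Q:179.45, R:79.29, S:78.25, T:153.13, U:46.1 → nearest is U
(4.5, -8.3) — d² to each: Q:231.62, R:255.52, S:52, T:242.26, U:185.53 → nearest is S
(-2, 5.6) — d² to each: Q:12.56, R:3.7, S:204.98, T:5, U:12.85 → nearest is R
2 of the 4 points have R as nearest.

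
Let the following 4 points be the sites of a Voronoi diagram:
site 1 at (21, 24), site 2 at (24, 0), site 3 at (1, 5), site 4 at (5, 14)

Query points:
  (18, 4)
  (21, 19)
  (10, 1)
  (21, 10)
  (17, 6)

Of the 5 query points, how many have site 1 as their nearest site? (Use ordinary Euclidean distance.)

(18, 4) — d² to each: site 1:409, site 2:52, site 3:290, site 4:269 → nearest is site 2
(21, 19) — d² to each: site 1:25, site 2:370, site 3:596, site 4:281 → nearest is site 1
(10, 1) — d² to each: site 1:650, site 2:197, site 3:97, site 4:194 → nearest is site 3
(21, 10) — d² to each: site 1:196, site 2:109, site 3:425, site 4:272 → nearest is site 2
(17, 6) — d² to each: site 1:340, site 2:85, site 3:257, site 4:208 → nearest is site 2
1 of the 5 points has site 1 as nearest.

1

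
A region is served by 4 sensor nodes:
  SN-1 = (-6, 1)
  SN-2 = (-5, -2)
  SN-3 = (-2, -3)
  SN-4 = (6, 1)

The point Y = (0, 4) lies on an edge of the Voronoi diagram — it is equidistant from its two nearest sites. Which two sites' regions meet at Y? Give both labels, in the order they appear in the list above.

SN-1 and SN-4

Squared distances from Y to each site:
d²(Y, SN-1) = (0−(-6))² + (4−1)² = 36 + 9 = 45
d²(Y, SN-2) = (0−(-5))² + (4−(-2))² = 25 + 36 = 61
d²(Y, SN-3) = (0−(-2))² + (4−(-3))² = 4 + 49 = 53
d²(Y, SN-4) = (0−6)² + (4−1)² = 36 + 9 = 45
Y is equidistant from SN-1 and SN-4 (both at squared distance 45), and every other site is strictly farther — so Y lies on the SN-1–SN-4 Voronoi edge.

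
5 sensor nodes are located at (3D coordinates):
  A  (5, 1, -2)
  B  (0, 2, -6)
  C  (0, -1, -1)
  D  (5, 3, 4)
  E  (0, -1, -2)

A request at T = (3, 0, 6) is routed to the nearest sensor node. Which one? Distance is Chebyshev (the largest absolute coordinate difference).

D

d(T,A) = max(2, 1, 8) = 8
d(T,B) = max(3, 2, 12) = 12
d(T,C) = max(3, 1, 7) = 7
d(T,D) = max(2, 3, 2) = 3
d(T,E) = max(3, 1, 8) = 8
D is nearest.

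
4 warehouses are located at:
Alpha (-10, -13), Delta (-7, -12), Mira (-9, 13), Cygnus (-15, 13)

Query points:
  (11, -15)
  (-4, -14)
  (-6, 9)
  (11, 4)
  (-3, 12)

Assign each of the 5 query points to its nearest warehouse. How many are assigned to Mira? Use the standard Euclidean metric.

3

(11, -15) — d² to each: Alpha:445, Delta:333, Mira:1184, Cygnus:1460 → nearest is Delta
(-4, -14) — d² to each: Alpha:37, Delta:13, Mira:754, Cygnus:850 → nearest is Delta
(-6, 9) — d² to each: Alpha:500, Delta:442, Mira:25, Cygnus:97 → nearest is Mira
(11, 4) — d² to each: Alpha:730, Delta:580, Mira:481, Cygnus:757 → nearest is Mira
(-3, 12) — d² to each: Alpha:674, Delta:592, Mira:37, Cygnus:145 → nearest is Mira
3 of the 5 points have Mira as nearest.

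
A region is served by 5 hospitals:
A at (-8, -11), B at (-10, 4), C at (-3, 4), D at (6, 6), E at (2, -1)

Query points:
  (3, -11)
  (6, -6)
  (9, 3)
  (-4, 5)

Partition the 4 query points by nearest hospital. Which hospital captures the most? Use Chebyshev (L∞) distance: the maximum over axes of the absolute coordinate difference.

E

(3, -11) — d to each: A:11, B:15, C:15, D:17, E:10 → nearest is E
(6, -6) — d to each: A:14, B:16, C:10, D:12, E:5 → nearest is E
(9, 3) — d to each: A:17, B:19, C:12, D:3, E:7 → nearest is D
(-4, 5) — d to each: A:16, B:6, C:1, D:10, E:6 → nearest is C
Tally — C:1, D:1, E:2. E captures the most (2).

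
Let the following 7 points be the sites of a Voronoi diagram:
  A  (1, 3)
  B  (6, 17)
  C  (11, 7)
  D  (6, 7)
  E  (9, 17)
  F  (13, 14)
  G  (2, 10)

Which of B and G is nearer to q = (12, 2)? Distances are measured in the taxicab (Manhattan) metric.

d(q,B) = |12−6| + |2−17| = 6 + 15 = 21
d(q,G) = |12−2| + |2−10| = 10 + 8 = 18
21 > 18, so G is closer.

G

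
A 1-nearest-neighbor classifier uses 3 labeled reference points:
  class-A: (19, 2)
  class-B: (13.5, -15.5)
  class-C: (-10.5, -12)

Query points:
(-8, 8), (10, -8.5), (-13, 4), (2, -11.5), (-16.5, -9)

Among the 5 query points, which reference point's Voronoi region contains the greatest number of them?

(-8, 8) — d² to each: class-A:765, class-B:1014.5, class-C:406.25 → nearest is class-C
(10, -8.5) — d² to each: class-A:191.25, class-B:61.25, class-C:432.5 → nearest is class-B
(-13, 4) — d² to each: class-A:1028, class-B:1082.5, class-C:262.25 → nearest is class-C
(2, -11.5) — d² to each: class-A:471.25, class-B:148.25, class-C:156.5 → nearest is class-B
(-16.5, -9) — d² to each: class-A:1381.25, class-B:942.25, class-C:45 → nearest is class-C
Tally — class-B:2, class-C:3. class-C captures the most (3).

class-C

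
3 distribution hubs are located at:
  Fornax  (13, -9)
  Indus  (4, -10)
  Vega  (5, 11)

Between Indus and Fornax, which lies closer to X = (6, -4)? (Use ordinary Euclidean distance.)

Compare squared distances:
d²(X, Indus) = (6−4)² + (-4−(-10))² = 4 + 36 = 40
d²(X, Fornax) = (6−13)² + (-4−(-9))² = 49 + 25 = 74
40 < 74, so Indus is closer.

Indus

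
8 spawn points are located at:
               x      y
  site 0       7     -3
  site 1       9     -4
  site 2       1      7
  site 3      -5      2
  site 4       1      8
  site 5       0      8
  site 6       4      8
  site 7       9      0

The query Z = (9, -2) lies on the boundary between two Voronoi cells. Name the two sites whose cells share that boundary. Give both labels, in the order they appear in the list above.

Squared distances from Z to each site:
d²(Z, site 0) = (9−7)² + (-2−(-3))² = 4 + 1 = 5
d²(Z, site 1) = (9−9)² + (-2−(-4))² = 0 + 4 = 4
d²(Z, site 2) = (9−1)² + (-2−7)² = 64 + 81 = 145
d²(Z, site 3) = (9−(-5))² + (-2−2)² = 196 + 16 = 212
d²(Z, site 4) = (9−1)² + (-2−8)² = 64 + 100 = 164
d²(Z, site 5) = (9−0)² + (-2−8)² = 81 + 100 = 181
d²(Z, site 6) = (9−4)² + (-2−8)² = 25 + 100 = 125
d²(Z, site 7) = (9−9)² + (-2−0)² = 0 + 4 = 4
Z is equidistant from site 1 and site 7 (both at squared distance 4), and every other site is strictly farther — so Z lies on the site 1–site 7 Voronoi edge.

site 1 and site 7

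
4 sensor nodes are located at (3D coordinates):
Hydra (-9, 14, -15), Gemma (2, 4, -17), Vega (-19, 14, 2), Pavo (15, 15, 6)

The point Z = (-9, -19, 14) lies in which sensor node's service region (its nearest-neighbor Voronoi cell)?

Compare squared distances (the ordering matches that of the actual distances):
d²(Z, Hydra) = (-9−(-9))² + (-19−14)² + (14−(-15))² = 0 + 1089 + 841 = 1930
d²(Z, Gemma) = (-9−2)² + (-19−4)² + (14−(-17))² = 121 + 529 + 961 = 1611
d²(Z, Vega) = (-9−(-19))² + (-19−14)² + (14−2)² = 100 + 1089 + 144 = 1333
d²(Z, Pavo) = (-9−15)² + (-19−15)² + (14−6)² = 576 + 1156 + 64 = 1796
Minimum is at Vega.

Vega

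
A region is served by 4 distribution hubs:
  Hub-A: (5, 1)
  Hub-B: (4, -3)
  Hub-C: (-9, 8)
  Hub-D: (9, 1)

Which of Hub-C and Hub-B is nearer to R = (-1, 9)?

Hub-C

Compare squared distances:
d²(R, Hub-C) = (-1−(-9))² + (9−8)² = 64 + 1 = 65
d²(R, Hub-B) = (-1−4)² + (9−(-3))² = 25 + 144 = 169
65 < 169, so Hub-C is closer.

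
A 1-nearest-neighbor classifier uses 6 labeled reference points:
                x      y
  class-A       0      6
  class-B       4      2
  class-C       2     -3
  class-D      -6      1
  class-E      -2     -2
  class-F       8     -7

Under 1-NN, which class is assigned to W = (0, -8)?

Squared Euclidean distances:
d²(W, class-A) = (0−0)² + (-8−6)² = 0 + 196 = 196
d²(W, class-B) = (0−4)² + (-8−2)² = 16 + 100 = 116
d²(W, class-C) = (0−2)² + (-8−(-3))² = 4 + 25 = 29
d²(W, class-D) = (0−(-6))² + (-8−1)² = 36 + 81 = 117
d²(W, class-E) = (0−(-2))² + (-8−(-2))² = 4 + 36 = 40
d²(W, class-F) = (0−8)² + (-8−(-7))² = 64 + 1 = 65
The smallest is to class-C, so W lies in the Voronoi region of class-C.

class-C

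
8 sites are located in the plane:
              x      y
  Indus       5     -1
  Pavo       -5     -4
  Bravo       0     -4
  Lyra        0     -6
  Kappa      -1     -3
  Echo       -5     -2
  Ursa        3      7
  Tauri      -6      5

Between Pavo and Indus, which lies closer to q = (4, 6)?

Indus

Compare squared distances:
d²(q, Pavo) = (4−(-5))² + (6−(-4))² = 81 + 100 = 181
d²(q, Indus) = (4−5)² + (6−(-1))² = 1 + 49 = 50
181 > 50, so Indus is closer.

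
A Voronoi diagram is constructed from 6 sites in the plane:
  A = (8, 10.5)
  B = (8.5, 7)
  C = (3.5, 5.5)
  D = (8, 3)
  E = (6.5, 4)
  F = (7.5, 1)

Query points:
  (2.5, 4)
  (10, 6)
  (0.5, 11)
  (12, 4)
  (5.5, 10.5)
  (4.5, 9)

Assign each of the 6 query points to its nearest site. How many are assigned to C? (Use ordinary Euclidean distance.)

3

(2.5, 4) — d² to each: A:72.5, B:45, C:3.25, D:31.25, E:16, F:34 → nearest is C
(10, 6) — d² to each: A:24.25, B:3.25, C:42.5, D:13, E:16.25, F:31.25 → nearest is B
(0.5, 11) — d² to each: A:56.5, B:80, C:39.25, D:120.25, E:85, F:149 → nearest is C
(12, 4) — d² to each: A:58.25, B:21.25, C:74.5, D:17, E:30.25, F:29.25 → nearest is D
(5.5, 10.5) — d² to each: A:6.25, B:21.25, C:29, D:62.5, E:43.25, F:94.25 → nearest is A
(4.5, 9) — d² to each: A:14.5, B:20, C:13.25, D:48.25, E:29, F:73 → nearest is C
3 of the 6 points have C as nearest.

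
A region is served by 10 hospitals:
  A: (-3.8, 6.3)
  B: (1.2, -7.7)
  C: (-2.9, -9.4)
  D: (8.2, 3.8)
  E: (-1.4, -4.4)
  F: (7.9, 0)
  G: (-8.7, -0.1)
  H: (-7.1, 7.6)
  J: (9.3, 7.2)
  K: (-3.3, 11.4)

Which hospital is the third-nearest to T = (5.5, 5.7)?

Since √ is increasing, it suffices to compare squared distances:
|TA|² = 86.49 + 0.36 = 86.85
|TB|² = 18.49 + 179.56 = 198.05
|TC|² = 70.56 + 228.01 = 298.57
|TD|² = 7.29 + 3.61 = 10.9
|TE|² = 47.61 + 102.01 = 149.62
|TF|² = 5.76 + 32.49 = 38.25
|TG|² = 201.64 + 33.64 = 235.28
|TH|² = 158.76 + 3.61 = 162.37
|TJ|² = 14.44 + 2.25 = 16.69
|TK|² = 77.44 + 32.49 = 109.93
Sorted ascending: D, J, F, A, … — the third-nearest is F.

F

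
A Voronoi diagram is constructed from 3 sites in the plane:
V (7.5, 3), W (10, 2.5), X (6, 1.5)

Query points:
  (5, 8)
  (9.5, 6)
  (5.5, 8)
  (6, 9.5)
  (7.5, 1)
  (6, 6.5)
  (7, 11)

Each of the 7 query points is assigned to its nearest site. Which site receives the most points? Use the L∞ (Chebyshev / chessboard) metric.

V

(5, 8) — d to each: V:5, W:5.5, X:6.5 → nearest is V
(9.5, 6) — d to each: V:3, W:3.5, X:4.5 → nearest is V
(5.5, 8) — d to each: V:5, W:5.5, X:6.5 → nearest is V
(6, 9.5) — d to each: V:6.5, W:7, X:8 → nearest is V
(7.5, 1) — d to each: V:2, W:2.5, X:1.5 → nearest is X
(6, 6.5) — d to each: V:3.5, W:4, X:5 → nearest is V
(7, 11) — d to each: V:8, W:8.5, X:9.5 → nearest is V
Tally — V:6, X:1. V captures the most (6).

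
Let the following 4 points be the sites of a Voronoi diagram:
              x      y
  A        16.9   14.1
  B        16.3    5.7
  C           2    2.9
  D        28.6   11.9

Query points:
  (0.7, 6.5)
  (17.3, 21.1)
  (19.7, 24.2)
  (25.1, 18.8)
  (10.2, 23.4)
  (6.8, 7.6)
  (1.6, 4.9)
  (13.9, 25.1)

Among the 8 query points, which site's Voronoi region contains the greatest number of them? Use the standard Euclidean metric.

(0.7, 6.5) — d² to each: A:320.2, B:244, C:14.65, D:807.57 → nearest is C
(17.3, 21.1) — d² to each: A:49.16, B:238.16, C:565.33, D:212.33 → nearest is A
(19.7, 24.2) — d² to each: A:109.85, B:353.81, C:766.98, D:230.5 → nearest is A
(25.1, 18.8) — d² to each: A:89.33, B:249.05, C:786.42, D:59.86 → nearest is D
(10.2, 23.4) — d² to each: A:131.38, B:350.5, C:487.49, D:470.81 → nearest is A
(6.8, 7.6) — d² to each: A:144.26, B:93.86, C:45.13, D:493.73 → nearest is C
(1.6, 4.9) — d² to each: A:318.73, B:216.73, C:4.16, D:778 → nearest is C
(13.9, 25.1) — d² to each: A:130, B:382.12, C:634.45, D:390.33 → nearest is A
Tally — A:4, C:3, D:1. A captures the most (4).

A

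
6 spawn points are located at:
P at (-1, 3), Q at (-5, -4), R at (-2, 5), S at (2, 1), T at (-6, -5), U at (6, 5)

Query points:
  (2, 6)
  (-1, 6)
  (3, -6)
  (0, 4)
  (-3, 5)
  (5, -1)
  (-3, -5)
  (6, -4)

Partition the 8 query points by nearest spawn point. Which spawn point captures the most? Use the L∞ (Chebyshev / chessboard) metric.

S

(2, 6) — d to each: P:3, Q:10, R:4, S:5, T:11, U:4 → nearest is P
(-1, 6) — d to each: P:3, Q:10, R:1, S:5, T:11, U:7 → nearest is R
(3, -6) — d to each: P:9, Q:8, R:11, S:7, T:9, U:11 → nearest is S
(0, 4) — d to each: P:1, Q:8, R:2, S:3, T:9, U:6 → nearest is P
(-3, 5) — d to each: P:2, Q:9, R:1, S:5, T:10, U:9 → nearest is R
(5, -1) — d to each: P:6, Q:10, R:7, S:3, T:11, U:6 → nearest is S
(-3, -5) — d to each: P:8, Q:2, R:10, S:6, T:3, U:10 → nearest is Q
(6, -4) — d to each: P:7, Q:11, R:9, S:5, T:12, U:9 → nearest is S
Tally — P:2, Q:1, R:2, S:3. S captures the most (3).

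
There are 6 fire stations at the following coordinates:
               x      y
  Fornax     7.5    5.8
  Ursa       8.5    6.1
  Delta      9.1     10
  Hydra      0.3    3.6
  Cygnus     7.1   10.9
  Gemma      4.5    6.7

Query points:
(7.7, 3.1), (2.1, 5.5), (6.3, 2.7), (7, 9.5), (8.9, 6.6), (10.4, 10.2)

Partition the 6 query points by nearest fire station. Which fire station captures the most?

(7.7, 3.1) — d² to each: Fornax:7.33, Ursa:9.64, Delta:49.57, Hydra:55.01, Cygnus:61.2, Gemma:23.2 → nearest is Fornax
(2.1, 5.5) — d² to each: Fornax:29.25, Ursa:41.32, Delta:69.25, Hydra:6.85, Cygnus:54.16, Gemma:7.2 → nearest is Hydra
(6.3, 2.7) — d² to each: Fornax:11.05, Ursa:16.4, Delta:61.13, Hydra:36.81, Cygnus:67.88, Gemma:19.24 → nearest is Fornax
(7, 9.5) — d² to each: Fornax:13.94, Ursa:13.81, Delta:4.66, Hydra:79.7, Cygnus:1.97, Gemma:14.09 → nearest is Cygnus
(8.9, 6.6) — d² to each: Fornax:2.6, Ursa:0.41, Delta:11.6, Hydra:82.96, Cygnus:21.73, Gemma:19.37 → nearest is Ursa
(10.4, 10.2) — d² to each: Fornax:27.77, Ursa:20.42, Delta:1.73, Hydra:145.57, Cygnus:11.38, Gemma:47.06 → nearest is Delta
Tally — Fornax:2, Ursa:1, Delta:1, Hydra:1, Cygnus:1. Fornax captures the most (2).

Fornax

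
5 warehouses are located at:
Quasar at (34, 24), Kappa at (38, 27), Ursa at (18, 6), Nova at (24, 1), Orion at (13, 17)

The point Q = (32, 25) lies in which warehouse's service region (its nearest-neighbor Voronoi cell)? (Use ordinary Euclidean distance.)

Quasar

Since √ is increasing, it suffices to compare squared distances:
d²(Q, Quasar) = (32−34)² + (25−24)² = 4 + 1 = 5
d²(Q, Kappa) = (32−38)² + (25−27)² = 36 + 4 = 40
d²(Q, Ursa) = (32−18)² + (25−6)² = 196 + 361 = 557
d²(Q, Nova) = (32−24)² + (25−1)² = 64 + 576 = 640
d²(Q, Orion) = (32−13)² + (25−17)² = 361 + 64 = 425
Quasar is nearest.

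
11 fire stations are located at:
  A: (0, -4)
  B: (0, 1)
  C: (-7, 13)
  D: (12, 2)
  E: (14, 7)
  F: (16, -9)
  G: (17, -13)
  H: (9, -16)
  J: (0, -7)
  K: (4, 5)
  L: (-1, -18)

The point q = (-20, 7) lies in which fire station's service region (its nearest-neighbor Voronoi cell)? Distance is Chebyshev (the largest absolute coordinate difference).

C

d(q,A) = max(20, 11) = 20
d(q,B) = max(20, 6) = 20
d(q,C) = max(13, 6) = 13
d(q,D) = max(32, 5) = 32
d(q,E) = max(34, 0) = 34
d(q,F) = max(36, 16) = 36
d(q,G) = max(37, 20) = 37
d(q,H) = max(29, 23) = 29
d(q,J) = max(20, 14) = 20
d(q,K) = max(24, 2) = 24
d(q,L) = max(19, 25) = 25
The smallest is to C, so q lies in the Voronoi region of C.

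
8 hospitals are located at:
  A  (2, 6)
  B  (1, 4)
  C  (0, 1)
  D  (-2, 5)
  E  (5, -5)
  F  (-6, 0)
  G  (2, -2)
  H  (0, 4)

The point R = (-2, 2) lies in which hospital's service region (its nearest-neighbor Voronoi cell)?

C

Since √ is increasing, it suffices to compare squared distances:
|RA|² = (-2−2)² + (2−6)² = 16 + 16 = 32
|RB|² = (-2−1)² + (2−4)² = 9 + 4 = 13
|RC|² = (-2−0)² + (2−1)² = 4 + 1 = 5
|RD|² = (-2−(-2))² + (2−5)² = 0 + 9 = 9
|RE|² = (-2−5)² + (2−(-5))² = 49 + 49 = 98
|RF|² = (-2−(-6))² + (2−0)² = 16 + 4 = 20
|RG|² = (-2−2)² + (2−(-2))² = 16 + 16 = 32
|RH|² = (-2−0)² + (2−4)² = 4 + 4 = 8
C is nearest.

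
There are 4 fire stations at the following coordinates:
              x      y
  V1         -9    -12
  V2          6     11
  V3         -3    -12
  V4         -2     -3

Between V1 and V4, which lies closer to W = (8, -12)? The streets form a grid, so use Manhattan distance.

d(W,V1) = |8−(-9)| + |-12−(-12)| = 17 + 0 = 17
d(W,V4) = |8−(-2)| + |-12−(-3)| = 10 + 9 = 19
17 < 19, so V1 is closer.

V1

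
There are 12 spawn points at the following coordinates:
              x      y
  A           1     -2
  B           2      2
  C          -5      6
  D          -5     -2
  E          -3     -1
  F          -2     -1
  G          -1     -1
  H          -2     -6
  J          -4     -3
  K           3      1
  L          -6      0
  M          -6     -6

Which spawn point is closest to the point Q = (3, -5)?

Since √ is increasing, it suffices to compare squared distances:
|QA|² = 4 + 9 = 13
|QB|² = 1 + 49 = 50
|QC|² = 64 + 121 = 185
|QD|² = 64 + 9 = 73
|QE|² = 36 + 16 = 52
|QF|² = 25 + 16 = 41
|QG|² = 16 + 16 = 32
|QH|² = 25 + 1 = 26
|QJ|² = 49 + 4 = 53
|QK|² = 0 + 36 = 36
|QL|² = 81 + 25 = 106
|QM|² = 81 + 1 = 82
The smallest is to A, so Q lies in the Voronoi region of A.

A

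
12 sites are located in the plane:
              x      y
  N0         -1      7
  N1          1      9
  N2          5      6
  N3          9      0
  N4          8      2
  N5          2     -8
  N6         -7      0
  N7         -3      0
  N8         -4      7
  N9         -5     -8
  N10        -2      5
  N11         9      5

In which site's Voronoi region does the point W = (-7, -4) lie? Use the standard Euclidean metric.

Compare squared distances (the ordering matches that of the actual distances):
|WN0|² = 36 + 121 = 157
|WN1|² = 64 + 169 = 233
|WN2|² = 144 + 100 = 244
|WN3|² = 256 + 16 = 272
|WN4|² = 225 + 36 = 261
|WN5|² = 81 + 16 = 97
|WN6|² = 0 + 16 = 16
|WN7|² = 16 + 16 = 32
|WN8|² = 9 + 121 = 130
|WN9|² = 4 + 16 = 20
d²(W, N10) = 25 + 81 = 106
d²(W, N11) = 256 + 81 = 337
Minimum is at N6.

N6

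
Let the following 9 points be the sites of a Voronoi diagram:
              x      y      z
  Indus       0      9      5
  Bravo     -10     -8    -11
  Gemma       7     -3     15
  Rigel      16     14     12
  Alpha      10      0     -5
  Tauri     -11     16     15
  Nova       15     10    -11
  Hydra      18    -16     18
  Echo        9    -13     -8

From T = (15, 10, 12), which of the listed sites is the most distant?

Since √ is increasing, it suffices to compare squared distances:
d²(T, Indus) = (15−0)² + (10−9)² + (12−5)² = 225 + 1 + 49 = 275
d²(T, Bravo) = (15−(-10))² + (10−(-8))² + (12−(-11))² = 625 + 324 + 529 = 1478
d²(T, Gemma) = (15−7)² + (10−(-3))² + (12−15)² = 64 + 169 + 9 = 242
d²(T, Rigel) = (15−16)² + (10−14)² + (12−12)² = 1 + 16 + 0 = 17
d²(T, Alpha) = (15−10)² + (10−0)² + (12−(-5))² = 25 + 100 + 289 = 414
d²(T, Tauri) = (15−(-11))² + (10−16)² + (12−15)² = 676 + 36 + 9 = 721
d²(T, Nova) = (15−15)² + (10−10)² + (12−(-11))² = 0 + 0 + 529 = 529
d²(T, Hydra) = (15−18)² + (10−(-16))² + (12−18)² = 9 + 676 + 36 = 721
d²(T, Echo) = (15−9)² + (10−(-13))² + (12−(-8))² = 36 + 529 + 400 = 965
The largest is to Bravo.

Bravo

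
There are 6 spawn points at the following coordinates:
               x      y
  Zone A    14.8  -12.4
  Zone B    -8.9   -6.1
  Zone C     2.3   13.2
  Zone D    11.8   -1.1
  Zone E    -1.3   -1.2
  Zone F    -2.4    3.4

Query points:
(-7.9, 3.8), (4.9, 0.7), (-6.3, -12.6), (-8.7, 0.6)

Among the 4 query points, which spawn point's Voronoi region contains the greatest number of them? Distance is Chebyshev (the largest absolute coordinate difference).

Zone F

(-7.9, 3.8) — d to each: Zone A:22.7, Zone B:9.9, Zone C:10.2, Zone D:19.7, Zone E:6.6, Zone F:5.5 → nearest is Zone F
(4.9, 0.7) — d to each: Zone A:13.1, Zone B:13.8, Zone C:12.5, Zone D:6.9, Zone E:6.2, Zone F:7.3 → nearest is Zone E
(-6.3, -12.6) — d to each: Zone A:21.1, Zone B:6.5, Zone C:25.8, Zone D:18.1, Zone E:11.4, Zone F:16 → nearest is Zone B
(-8.7, 0.6) — d to each: Zone A:23.5, Zone B:6.7, Zone C:12.6, Zone D:20.5, Zone E:7.4, Zone F:6.3 → nearest is Zone F
Tally — Zone B:1, Zone E:1, Zone F:2. Zone F captures the most (2).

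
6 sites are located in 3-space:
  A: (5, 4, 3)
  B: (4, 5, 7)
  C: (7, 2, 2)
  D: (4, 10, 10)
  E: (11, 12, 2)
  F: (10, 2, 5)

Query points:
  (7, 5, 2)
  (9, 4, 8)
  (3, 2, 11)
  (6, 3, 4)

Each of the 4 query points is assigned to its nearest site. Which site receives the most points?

A

(7, 5, 2) — d² to each: A:6, B:34, C:9, D:98, E:65, F:27 → nearest is A
(9, 4, 8) — d² to each: A:41, B:27, C:44, D:65, E:104, F:14 → nearest is F
(3, 2, 11) — d² to each: A:72, B:26, C:97, D:66, E:245, F:85 → nearest is B
(6, 3, 4) — d² to each: A:3, B:17, C:6, D:89, E:110, F:18 → nearest is A
Tally — A:2, B:1, F:1. A captures the most (2).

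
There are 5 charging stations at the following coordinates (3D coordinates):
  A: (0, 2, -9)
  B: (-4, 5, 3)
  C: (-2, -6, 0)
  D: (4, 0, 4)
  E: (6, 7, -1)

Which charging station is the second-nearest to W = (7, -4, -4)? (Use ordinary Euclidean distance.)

C

Compare squared distances (the ordering matches that of the actual distances):
|WA|² = (7−0)² + (-4−2)² + (-4−(-9))² = 49 + 36 + 25 = 110
|WB|² = (7−(-4))² + (-4−5)² + (-4−3)² = 121 + 81 + 49 = 251
|WC|² = (7−(-2))² + (-4−(-6))² + (-4−0)² = 81 + 4 + 16 = 101
|WD|² = (7−4)² + (-4−0)² + (-4−4)² = 9 + 16 + 64 = 89
|WE|² = (7−6)² + (-4−7)² + (-4−(-1))² = 1 + 121 + 9 = 131
Sorted ascending: D, C, A, … — the second-nearest is C.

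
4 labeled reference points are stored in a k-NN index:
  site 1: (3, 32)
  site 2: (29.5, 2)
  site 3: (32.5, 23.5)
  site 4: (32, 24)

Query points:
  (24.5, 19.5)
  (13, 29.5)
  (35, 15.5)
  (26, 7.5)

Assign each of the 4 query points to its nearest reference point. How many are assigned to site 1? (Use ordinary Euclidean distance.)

1

(24.5, 19.5) — d² to each: site 1:618.5, site 2:331.25, site 3:80, site 4:76.5 → nearest is site 4
(13, 29.5) — d² to each: site 1:106.25, site 2:1028.5, site 3:416.25, site 4:391.25 → nearest is site 1
(35, 15.5) — d² to each: site 1:1296.25, site 2:212.5, site 3:70.25, site 4:81.25 → nearest is site 3
(26, 7.5) — d² to each: site 1:1129.25, site 2:42.5, site 3:298.25, site 4:308.25 → nearest is site 2
1 of the 4 points has site 1 as nearest.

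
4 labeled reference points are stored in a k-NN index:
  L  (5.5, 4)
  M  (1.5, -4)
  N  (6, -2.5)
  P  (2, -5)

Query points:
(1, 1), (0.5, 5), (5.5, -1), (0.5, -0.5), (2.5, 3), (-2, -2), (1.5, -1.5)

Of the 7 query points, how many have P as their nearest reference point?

0

(1, 1) — d² to each: L:29.25, M:25.25, N:37.25, P:37 → nearest is M
(0.5, 5) — d² to each: L:26, M:82, N:86.5, P:102.25 → nearest is L
(5.5, -1) — d² to each: L:25, M:25, N:2.5, P:28.25 → nearest is N
(0.5, -0.5) — d² to each: L:45.25, M:13.25, N:34.25, P:22.5 → nearest is M
(2.5, 3) — d² to each: L:10, M:50, N:42.5, P:64.25 → nearest is L
(-2, -2) — d² to each: L:92.25, M:16.25, N:64.25, P:25 → nearest is M
(1.5, -1.5) — d² to each: L:46.25, M:6.25, N:21.25, P:12.5 → nearest is M
0 of the 7 points have P as nearest.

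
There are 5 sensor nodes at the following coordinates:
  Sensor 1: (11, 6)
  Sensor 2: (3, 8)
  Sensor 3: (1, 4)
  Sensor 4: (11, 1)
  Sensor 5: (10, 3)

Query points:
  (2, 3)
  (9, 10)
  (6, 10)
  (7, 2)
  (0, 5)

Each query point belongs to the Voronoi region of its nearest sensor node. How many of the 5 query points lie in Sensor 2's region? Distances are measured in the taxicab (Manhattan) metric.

1

(2, 3) — d to each: Sensor 1:12, Sensor 2:6, Sensor 3:2, Sensor 4:11, Sensor 5:8 → nearest is Sensor 3
(9, 10) — d to each: Sensor 1:6, Sensor 2:8, Sensor 3:14, Sensor 4:11, Sensor 5:8 → nearest is Sensor 1
(6, 10) — d to each: Sensor 1:9, Sensor 2:5, Sensor 3:11, Sensor 4:14, Sensor 5:11 → nearest is Sensor 2
(7, 2) — d to each: Sensor 1:8, Sensor 2:10, Sensor 3:8, Sensor 4:5, Sensor 5:4 → nearest is Sensor 5
(0, 5) — d to each: Sensor 1:12, Sensor 2:6, Sensor 3:2, Sensor 4:15, Sensor 5:12 → nearest is Sensor 3
1 of the 5 points has Sensor 2 as nearest.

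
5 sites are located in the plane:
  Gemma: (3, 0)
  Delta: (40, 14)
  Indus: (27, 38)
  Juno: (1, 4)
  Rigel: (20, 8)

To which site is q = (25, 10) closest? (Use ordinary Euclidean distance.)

Compare squared distances (the ordering matches that of the actual distances):
d²(q, Gemma) = (25−3)² + (10−0)² = 484 + 100 = 584
d²(q, Delta) = (25−40)² + (10−14)² = 225 + 16 = 241
d²(q, Indus) = (25−27)² + (10−38)² = 4 + 784 = 788
d²(q, Juno) = (25−1)² + (10−4)² = 576 + 36 = 612
d²(q, Rigel) = (25−20)² + (10−8)² = 25 + 4 = 29
The smallest is to Rigel, so q lies in the Voronoi region of Rigel.

Rigel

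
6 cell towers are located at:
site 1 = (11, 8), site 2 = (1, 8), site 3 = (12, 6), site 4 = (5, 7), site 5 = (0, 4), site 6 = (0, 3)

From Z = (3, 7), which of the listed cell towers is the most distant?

site 3

Compare squared distances (the ordering matches that of the actual distances):
d²(Z, site 1) = (3−11)² + (7−8)² = 64 + 1 = 65
d²(Z, site 2) = (3−1)² + (7−8)² = 4 + 1 = 5
d²(Z, site 3) = (3−12)² + (7−6)² = 81 + 1 = 82
d²(Z, site 4) = (3−5)² + (7−7)² = 4 + 0 = 4
d²(Z, site 5) = (3−0)² + (7−4)² = 9 + 9 = 18
d²(Z, site 6) = (3−0)² + (7−3)² = 9 + 16 = 25
The largest is to site 3.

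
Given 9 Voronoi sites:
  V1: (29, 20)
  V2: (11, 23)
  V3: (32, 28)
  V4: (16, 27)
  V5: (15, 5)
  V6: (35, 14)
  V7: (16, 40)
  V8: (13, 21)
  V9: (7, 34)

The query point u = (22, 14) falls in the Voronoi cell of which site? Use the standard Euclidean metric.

V1

Squared Euclidean distances:
|uV1|² = 49 + 36 = 85
|uV2|² = 121 + 81 = 202
|uV3|² = 100 + 196 = 296
|uV4|² = 36 + 169 = 205
|uV5|² = 49 + 81 = 130
|uV6|² = 169 + 0 = 169
|uV7|² = 36 + 676 = 712
|uV8|² = 81 + 49 = 130
|uV9|² = 225 + 400 = 625
V1 is nearest.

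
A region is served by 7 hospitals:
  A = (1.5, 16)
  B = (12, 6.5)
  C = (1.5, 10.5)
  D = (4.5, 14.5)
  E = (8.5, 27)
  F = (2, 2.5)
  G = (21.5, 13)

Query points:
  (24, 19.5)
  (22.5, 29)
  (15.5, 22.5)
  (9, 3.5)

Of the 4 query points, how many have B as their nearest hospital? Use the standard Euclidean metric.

(24, 19.5) — d² to each: A:518.5, B:313, C:587.25, D:405.25, E:296.5, F:773, G:48.5 → nearest is G
(22.5, 29) — d² to each: A:610, B:616.5, C:783.25, D:534.25, E:200, F:1122.5, G:257 → nearest is E
(15.5, 22.5) — d² to each: A:238.25, B:268.25, C:340, D:185, E:69.25, F:582.25, G:126.25 → nearest is E
(9, 3.5) — d² to each: A:212.5, B:18, C:105.25, D:141.25, E:552.5, F:50, G:246.5 → nearest is B
1 of the 4 points has B as nearest.

1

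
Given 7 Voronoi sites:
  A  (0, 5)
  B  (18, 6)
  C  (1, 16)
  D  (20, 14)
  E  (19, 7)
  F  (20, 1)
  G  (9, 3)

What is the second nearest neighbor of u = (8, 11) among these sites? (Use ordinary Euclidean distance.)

C

Squared Euclidean distances:
|uA|² = (8−0)² + (11−5)² = 64 + 36 = 100
|uB|² = (8−18)² + (11−6)² = 100 + 25 = 125
|uC|² = (8−1)² + (11−16)² = 49 + 25 = 74
|uD|² = (8−20)² + (11−14)² = 144 + 9 = 153
|uE|² = (8−19)² + (11−7)² = 121 + 16 = 137
|uF|² = (8−20)² + (11−1)² = 144 + 100 = 244
|uG|² = (8−9)² + (11−3)² = 1 + 64 = 65
Sorted ascending: G, C, A, … — the second-nearest is C.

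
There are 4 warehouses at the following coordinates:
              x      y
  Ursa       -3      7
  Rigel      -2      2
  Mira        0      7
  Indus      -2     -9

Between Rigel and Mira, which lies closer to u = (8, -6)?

Compare squared distances:
d²(u, Rigel) = (8−(-2))² + (-6−2)² = 100 + 64 = 164
d²(u, Mira) = (8−0)² + (-6−7)² = 64 + 169 = 233
164 < 233, so Rigel is closer.

Rigel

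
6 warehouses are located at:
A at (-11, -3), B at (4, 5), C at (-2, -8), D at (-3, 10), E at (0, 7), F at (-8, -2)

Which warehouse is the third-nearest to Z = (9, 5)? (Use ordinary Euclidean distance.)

D

Since √ is increasing, it suffices to compare squared distances:
|ZA|² = (9−(-11))² + (5−(-3))² = 400 + 64 = 464
|ZB|² = (9−4)² + (5−5)² = 25 + 0 = 25
|ZC|² = (9−(-2))² + (5−(-8))² = 121 + 169 = 290
|ZD|² = (9−(-3))² + (5−10)² = 144 + 25 = 169
|ZE|² = (9−0)² + (5−7)² = 81 + 4 = 85
|ZF|² = (9−(-8))² + (5−(-2))² = 289 + 49 = 338
Sorted ascending: B, E, D, C, … — the third-nearest is D.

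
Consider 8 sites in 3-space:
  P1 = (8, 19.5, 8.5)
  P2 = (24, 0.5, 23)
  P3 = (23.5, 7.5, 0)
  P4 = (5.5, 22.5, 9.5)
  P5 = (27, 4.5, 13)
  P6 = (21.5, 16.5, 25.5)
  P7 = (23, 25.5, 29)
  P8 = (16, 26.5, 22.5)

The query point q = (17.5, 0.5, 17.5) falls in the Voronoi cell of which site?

Since √ is increasing, it suffices to compare squared distances:
|qP1|² = (17.5−8)² + (0.5−19.5)² + (17.5−8.5)² = 90.25 + 361 + 81 = 532.25
|qP2|² = (17.5−24)² + (0.5−0.5)² + (17.5−23)² = 42.25 + 0 + 30.25 = 72.5
|qP3|² = (17.5−23.5)² + (0.5−7.5)² + (17.5−0)² = 36 + 49 + 306.25 = 391.25
|qP4|² = (17.5−5.5)² + (0.5−22.5)² + (17.5−9.5)² = 144 + 484 + 64 = 692
|qP5|² = (17.5−27)² + (0.5−4.5)² + (17.5−13)² = 90.25 + 16 + 20.25 = 126.5
|qP6|² = (17.5−21.5)² + (0.5−16.5)² + (17.5−25.5)² = 16 + 256 + 64 = 336
|qP7|² = (17.5−23)² + (0.5−25.5)² + (17.5−29)² = 30.25 + 625 + 132.25 = 787.5
|qP8|² = (17.5−16)² + (0.5−26.5)² + (17.5−22.5)² = 2.25 + 676 + 25 = 703.25
The smallest is to P2, so q lies in the Voronoi region of P2.

P2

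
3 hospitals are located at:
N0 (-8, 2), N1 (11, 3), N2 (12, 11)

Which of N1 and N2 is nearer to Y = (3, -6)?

N1

Compare squared distances:
|YN1|² = (3−11)² + (-6−3)² = 64 + 81 = 145
|YN2|² = (3−12)² + (-6−11)² = 81 + 289 = 370
145 < 370, so N1 is closer.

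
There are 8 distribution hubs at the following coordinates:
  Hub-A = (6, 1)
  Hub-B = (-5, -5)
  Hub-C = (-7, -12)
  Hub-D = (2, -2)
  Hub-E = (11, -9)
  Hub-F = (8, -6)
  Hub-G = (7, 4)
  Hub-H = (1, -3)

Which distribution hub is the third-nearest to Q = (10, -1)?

Squared Euclidean distances:
d²(Q, Hub-A) = (10−6)² + (-1−1)² = 16 + 4 = 20
d²(Q, Hub-B) = (10−(-5))² + (-1−(-5))² = 225 + 16 = 241
d²(Q, Hub-C) = (10−(-7))² + (-1−(-12))² = 289 + 121 = 410
d²(Q, Hub-D) = (10−2)² + (-1−(-2))² = 64 + 1 = 65
d²(Q, Hub-E) = (10−11)² + (-1−(-9))² = 1 + 64 = 65
d²(Q, Hub-F) = (10−8)² + (-1−(-6))² = 4 + 25 = 29
d²(Q, Hub-G) = (10−7)² + (-1−4)² = 9 + 25 = 34
d²(Q, Hub-H) = (10−1)² + (-1−(-3))² = 81 + 4 = 85
Sorted ascending: Hub-A, Hub-F, Hub-G, Hub-D, … — the third-nearest is Hub-G.

Hub-G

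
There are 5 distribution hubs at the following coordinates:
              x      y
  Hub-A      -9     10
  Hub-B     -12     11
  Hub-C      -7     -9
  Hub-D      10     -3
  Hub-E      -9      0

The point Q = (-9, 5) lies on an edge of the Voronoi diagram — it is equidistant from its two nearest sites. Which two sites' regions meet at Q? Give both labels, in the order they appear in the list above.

Squared distances from Q to each site:
d²(Q, Hub-A) = (-9−(-9))² + (5−10)² = 0 + 25 = 25
d²(Q, Hub-B) = (-9−(-12))² + (5−11)² = 9 + 36 = 45
d²(Q, Hub-C) = (-9−(-7))² + (5−(-9))² = 4 + 196 = 200
d²(Q, Hub-D) = (-9−10)² + (5−(-3))² = 361 + 64 = 425
d²(Q, Hub-E) = (-9−(-9))² + (5−0)² = 0 + 25 = 25
Q is equidistant from Hub-A and Hub-E (both at squared distance 25), and every other site is strictly farther — so Q lies on the Hub-A–Hub-E Voronoi edge.

Hub-A and Hub-E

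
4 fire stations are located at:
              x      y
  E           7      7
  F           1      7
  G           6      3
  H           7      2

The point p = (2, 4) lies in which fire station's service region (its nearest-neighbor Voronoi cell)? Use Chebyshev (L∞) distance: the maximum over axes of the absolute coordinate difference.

F

d(p,E) = max(5, 3) = 5
d(p,F) = max(1, 3) = 3
d(p,G) = max(4, 1) = 4
d(p,H) = max(5, 2) = 5
F is nearest.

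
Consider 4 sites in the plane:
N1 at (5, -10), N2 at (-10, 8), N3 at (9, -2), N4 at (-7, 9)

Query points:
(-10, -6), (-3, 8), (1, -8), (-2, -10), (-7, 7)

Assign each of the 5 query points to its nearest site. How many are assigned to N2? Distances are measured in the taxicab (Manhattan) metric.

1

(-10, -6) — d to each: N1:19, N2:14, N3:23, N4:18 → nearest is N2
(-3, 8) — d to each: N1:26, N2:7, N3:22, N4:5 → nearest is N4
(1, -8) — d to each: N1:6, N2:27, N3:14, N4:25 → nearest is N1
(-2, -10) — d to each: N1:7, N2:26, N3:19, N4:24 → nearest is N1
(-7, 7) — d to each: N1:29, N2:4, N3:25, N4:2 → nearest is N4
1 of the 5 points has N2 as nearest.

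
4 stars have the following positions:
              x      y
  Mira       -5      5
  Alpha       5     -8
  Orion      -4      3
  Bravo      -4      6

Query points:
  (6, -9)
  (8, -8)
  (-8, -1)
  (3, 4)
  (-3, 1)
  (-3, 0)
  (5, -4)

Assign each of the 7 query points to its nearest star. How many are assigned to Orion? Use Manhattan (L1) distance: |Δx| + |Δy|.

4

(6, -9) — d to each: Mira:25, Alpha:2, Orion:22, Bravo:25 → nearest is Alpha
(8, -8) — d to each: Mira:26, Alpha:3, Orion:23, Bravo:26 → nearest is Alpha
(-8, -1) — d to each: Mira:9, Alpha:20, Orion:8, Bravo:11 → nearest is Orion
(3, 4) — d to each: Mira:9, Alpha:14, Orion:8, Bravo:9 → nearest is Orion
(-3, 1) — d to each: Mira:6, Alpha:17, Orion:3, Bravo:6 → nearest is Orion
(-3, 0) — d to each: Mira:7, Alpha:16, Orion:4, Bravo:7 → nearest is Orion
(5, -4) — d to each: Mira:19, Alpha:4, Orion:16, Bravo:19 → nearest is Alpha
4 of the 7 points have Orion as nearest.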